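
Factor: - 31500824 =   -  2^3*83^1*47441^1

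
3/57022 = 3/57022  =  0.00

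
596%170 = 86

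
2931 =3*977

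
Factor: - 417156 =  - 2^2*3^1*34763^1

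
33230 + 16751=49981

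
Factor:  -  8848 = -2^4*7^1 * 79^1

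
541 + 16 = 557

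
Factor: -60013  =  -60013^1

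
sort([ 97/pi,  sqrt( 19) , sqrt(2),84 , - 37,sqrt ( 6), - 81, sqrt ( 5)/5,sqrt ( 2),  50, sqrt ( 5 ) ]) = [- 81, - 37,sqrt(5)/5,sqrt( 2 ), sqrt(2), sqrt (5 ) , sqrt( 6 ),sqrt ( 19), 97/pi,  50,84]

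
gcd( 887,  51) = 1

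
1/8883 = 1/8883 = 0.00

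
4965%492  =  45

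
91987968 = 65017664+26970304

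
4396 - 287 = 4109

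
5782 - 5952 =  - 170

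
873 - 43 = 830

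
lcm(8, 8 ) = 8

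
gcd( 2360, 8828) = 4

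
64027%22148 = 19731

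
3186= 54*59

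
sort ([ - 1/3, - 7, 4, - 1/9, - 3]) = [ - 7,  -  3, - 1/3,  -  1/9,4]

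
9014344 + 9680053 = 18694397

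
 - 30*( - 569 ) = 17070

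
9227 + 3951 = 13178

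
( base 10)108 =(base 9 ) 130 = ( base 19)5d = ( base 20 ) 58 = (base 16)6C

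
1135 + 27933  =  29068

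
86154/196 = 43077/98 = 439.56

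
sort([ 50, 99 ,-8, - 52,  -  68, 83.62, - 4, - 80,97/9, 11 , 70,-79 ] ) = [  -  80,  -  79, - 68,-52, - 8, - 4,97/9 , 11, 50 , 70, 83.62, 99] 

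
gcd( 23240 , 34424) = 8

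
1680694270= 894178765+786515505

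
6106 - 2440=3666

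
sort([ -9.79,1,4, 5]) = [ - 9.79, 1,4,5] 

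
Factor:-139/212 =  - 2^( -2 )*53^( - 1 )*139^1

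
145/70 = 29/14 = 2.07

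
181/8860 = 181/8860 = 0.02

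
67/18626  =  1/278 =0.00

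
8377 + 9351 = 17728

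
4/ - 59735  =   - 4/59735  =  - 0.00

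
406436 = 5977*68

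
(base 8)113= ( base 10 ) 75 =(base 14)55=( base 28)2J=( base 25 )30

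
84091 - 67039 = 17052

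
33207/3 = 11069 = 11069.00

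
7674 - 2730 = 4944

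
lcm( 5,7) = 35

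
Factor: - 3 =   -  3^1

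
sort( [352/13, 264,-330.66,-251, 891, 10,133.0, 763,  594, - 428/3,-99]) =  [-330.66, - 251,  -  428/3, - 99,  10, 352/13, 133.0 , 264, 594,763, 891]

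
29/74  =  29/74= 0.39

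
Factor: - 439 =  - 439^1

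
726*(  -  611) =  -443586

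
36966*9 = 332694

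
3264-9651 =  - 6387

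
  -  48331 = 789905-838236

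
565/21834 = 565/21834 = 0.03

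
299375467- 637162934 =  - 337787467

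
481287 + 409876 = 891163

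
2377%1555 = 822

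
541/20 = 27 + 1/20 = 27.05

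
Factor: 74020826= 2^1 * 11^1 * 41^1*137^1 *599^1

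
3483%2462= 1021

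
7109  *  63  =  447867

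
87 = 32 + 55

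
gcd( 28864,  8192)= 64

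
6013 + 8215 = 14228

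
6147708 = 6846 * 898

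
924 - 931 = - 7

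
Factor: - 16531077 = -3^1*41^1*134399^1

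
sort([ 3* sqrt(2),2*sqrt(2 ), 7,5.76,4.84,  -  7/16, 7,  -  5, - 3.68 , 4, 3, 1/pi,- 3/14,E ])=[  -  5 ,-3.68,-7/16 , - 3/14 , 1/pi, E, 2*sqrt(2), 3, 4,3 * sqrt(2 ), 4.84, 5.76,7,7 ]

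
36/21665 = 36/21665 = 0.00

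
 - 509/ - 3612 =509/3612 = 0.14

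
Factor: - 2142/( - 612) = 2^( - 1)*7^1 =7/2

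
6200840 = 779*7960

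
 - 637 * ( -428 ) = 272636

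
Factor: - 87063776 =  - 2^5*19^1*143197^1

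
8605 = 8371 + 234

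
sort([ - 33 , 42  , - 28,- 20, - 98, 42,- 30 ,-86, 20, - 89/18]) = [-98, - 86, -33, - 30, -28, - 20, - 89/18,20, 42, 42] 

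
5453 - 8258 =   -  2805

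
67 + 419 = 486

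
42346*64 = 2710144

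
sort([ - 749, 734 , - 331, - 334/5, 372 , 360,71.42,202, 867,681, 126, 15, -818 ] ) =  [ - 818, - 749, - 331, - 334/5, 15, 71.42,126,202, 360, 372, 681, 734, 867 ] 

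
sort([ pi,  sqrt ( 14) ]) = [pi,sqrt(14 )]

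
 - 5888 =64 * (  -  92)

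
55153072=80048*689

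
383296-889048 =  - 505752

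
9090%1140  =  1110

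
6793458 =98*69321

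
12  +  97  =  109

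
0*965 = 0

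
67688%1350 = 188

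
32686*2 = 65372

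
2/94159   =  2/94159 = 0.00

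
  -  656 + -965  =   - 1621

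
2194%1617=577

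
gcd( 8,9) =1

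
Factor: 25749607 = 13^1*271^1*7309^1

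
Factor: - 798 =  - 2^1*3^1*7^1*19^1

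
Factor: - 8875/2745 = -3^( - 2 )*5^2*61^( - 1)*71^1 = - 1775/549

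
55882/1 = 55882 = 55882.00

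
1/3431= 1/3431 = 0.00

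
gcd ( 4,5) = 1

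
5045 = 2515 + 2530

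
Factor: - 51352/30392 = -49/29 = -7^2*29^(-1 ) 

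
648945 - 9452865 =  - 8803920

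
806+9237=10043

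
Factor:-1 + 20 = 19 = 19^1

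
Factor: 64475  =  5^2*2579^1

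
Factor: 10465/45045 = 23/99 = 3^( - 2)*11^( - 1)*23^1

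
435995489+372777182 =808772671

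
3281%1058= 107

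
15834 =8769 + 7065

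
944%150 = 44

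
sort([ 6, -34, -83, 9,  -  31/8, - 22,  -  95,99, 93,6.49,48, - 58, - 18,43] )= [  -  95, - 83, - 58, - 34,-22,  -  18, - 31/8,6, 6.49, 9,43 , 48,93,99 ]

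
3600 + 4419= 8019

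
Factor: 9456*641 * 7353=2^4 *3^3* 19^1*43^1*197^1 *641^1 = 44568709488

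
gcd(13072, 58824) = 6536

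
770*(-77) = -59290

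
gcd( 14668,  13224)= 76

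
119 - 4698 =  - 4579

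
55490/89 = 55490/89 = 623.48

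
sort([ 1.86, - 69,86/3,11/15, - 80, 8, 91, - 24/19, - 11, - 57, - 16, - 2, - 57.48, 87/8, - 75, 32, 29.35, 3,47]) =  [ - 80,-75,-69,-57.48,  -  57, - 16, - 11, - 2, - 24/19,  11/15,1.86,3,8, 87/8, 86/3,29.35,32,47,91]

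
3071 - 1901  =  1170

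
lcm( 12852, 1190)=64260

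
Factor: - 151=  - 151^1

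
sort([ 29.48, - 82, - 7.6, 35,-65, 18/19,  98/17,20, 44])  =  [ -82 , - 65, - 7.6,18/19,  98/17, 20,29.48, 35,44 ] 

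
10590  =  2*5295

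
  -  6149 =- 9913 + 3764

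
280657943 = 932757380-652099437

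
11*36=396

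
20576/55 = 374 + 6/55 = 374.11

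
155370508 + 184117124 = 339487632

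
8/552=1/69 = 0.01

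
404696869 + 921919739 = 1326616608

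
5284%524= 44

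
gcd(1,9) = 1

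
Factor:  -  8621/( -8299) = 37^1*43^ (- 1 )  *  193^( - 1 )*233^1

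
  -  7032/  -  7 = 7032/7=1004.57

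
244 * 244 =59536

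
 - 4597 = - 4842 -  - 245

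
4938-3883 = 1055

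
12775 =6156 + 6619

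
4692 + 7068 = 11760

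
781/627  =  1+14/57= 1.25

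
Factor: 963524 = 2^2*240881^1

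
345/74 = 345/74 = 4.66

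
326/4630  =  163/2315 = 0.07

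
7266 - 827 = 6439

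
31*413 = 12803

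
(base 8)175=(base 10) 125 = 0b1111101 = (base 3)11122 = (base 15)85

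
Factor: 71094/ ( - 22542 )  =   - 13^( - 1) * 41^1 =- 41/13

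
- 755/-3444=755/3444=0.22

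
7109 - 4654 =2455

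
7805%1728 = 893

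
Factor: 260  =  2^2* 5^1 * 13^1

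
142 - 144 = - 2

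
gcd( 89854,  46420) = 2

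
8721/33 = 2907/11 = 264.27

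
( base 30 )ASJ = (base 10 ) 9859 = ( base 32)9K3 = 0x2683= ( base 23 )IEF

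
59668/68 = 14917/17 = 877.47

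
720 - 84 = 636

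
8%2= 0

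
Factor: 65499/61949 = 3^1* 7^1 * 3119^1 * 61949^ (-1) 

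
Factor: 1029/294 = 2^( - 1 )*7^1 = 7/2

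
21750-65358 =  - 43608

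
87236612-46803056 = 40433556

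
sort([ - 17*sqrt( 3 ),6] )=[ - 17*sqrt(3), 6]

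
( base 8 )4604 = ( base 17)875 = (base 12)14b0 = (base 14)C60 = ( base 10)2436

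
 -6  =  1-7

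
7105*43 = 305515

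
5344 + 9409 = 14753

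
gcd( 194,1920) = 2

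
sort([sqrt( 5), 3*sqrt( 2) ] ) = [ sqrt( 5),3*sqrt(2 ) ] 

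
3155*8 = 25240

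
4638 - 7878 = -3240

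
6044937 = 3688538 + 2356399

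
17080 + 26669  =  43749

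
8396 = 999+7397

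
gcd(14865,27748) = 991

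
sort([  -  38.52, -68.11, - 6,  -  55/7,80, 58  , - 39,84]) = [ - 68.11,- 39, - 38.52,- 55/7,-6, 58,80, 84]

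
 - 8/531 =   -  1 + 523/531 = -  0.02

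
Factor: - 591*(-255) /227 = 150705/227 = 3^2*5^1*17^1*197^1*227^( - 1 ) 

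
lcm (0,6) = 0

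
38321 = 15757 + 22564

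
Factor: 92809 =92809^1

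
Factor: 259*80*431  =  8930320 = 2^4*5^1*7^1*37^1*431^1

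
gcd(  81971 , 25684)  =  1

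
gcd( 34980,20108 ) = 44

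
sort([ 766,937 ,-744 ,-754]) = [ - 754 , - 744,  766,937] 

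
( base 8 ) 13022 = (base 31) 5R8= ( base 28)75M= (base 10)5650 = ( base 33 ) 567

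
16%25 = 16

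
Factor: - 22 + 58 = 2^2*3^2 = 36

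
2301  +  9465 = 11766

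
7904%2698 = 2508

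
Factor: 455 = 5^1*7^1*13^1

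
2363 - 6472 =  - 4109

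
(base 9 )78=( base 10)71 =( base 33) 25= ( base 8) 107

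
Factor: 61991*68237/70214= 2^( - 1 )*13^1*29^1*181^1 * 35107^( -1 )*61991^1=4230079867/70214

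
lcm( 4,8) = 8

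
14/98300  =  7/49150 = 0.00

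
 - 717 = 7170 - 7887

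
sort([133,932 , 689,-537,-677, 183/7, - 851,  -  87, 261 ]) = [ - 851,- 677,- 537, - 87, 183/7,133,261, 689,932] 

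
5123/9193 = 5123/9193  =  0.56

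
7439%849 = 647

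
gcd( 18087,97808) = 1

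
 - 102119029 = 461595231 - 563714260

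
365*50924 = 18587260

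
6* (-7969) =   -  47814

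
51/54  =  17/18 = 0.94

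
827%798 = 29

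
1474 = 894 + 580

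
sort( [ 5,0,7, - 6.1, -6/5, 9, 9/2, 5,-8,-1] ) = [ - 8,-6.1,  -  6/5,-1, 0,9/2,  5,  5, 7 , 9] 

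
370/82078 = 185/41039 =0.00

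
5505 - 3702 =1803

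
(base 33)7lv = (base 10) 8347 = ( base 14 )3083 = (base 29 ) 9QO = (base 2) 10000010011011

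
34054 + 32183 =66237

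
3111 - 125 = 2986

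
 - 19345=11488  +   - 30833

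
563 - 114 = 449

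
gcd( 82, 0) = 82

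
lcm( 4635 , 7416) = 37080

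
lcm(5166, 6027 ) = 36162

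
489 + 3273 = 3762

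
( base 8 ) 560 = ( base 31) BR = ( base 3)111122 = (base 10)368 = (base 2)101110000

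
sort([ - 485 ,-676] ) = [ - 676, - 485 ]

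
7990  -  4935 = 3055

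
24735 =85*291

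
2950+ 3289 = 6239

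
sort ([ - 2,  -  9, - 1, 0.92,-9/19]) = [ - 9, - 2, -1,- 9/19, 0.92 ] 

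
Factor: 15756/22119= 52/73 = 2^2*13^1*73^(- 1 )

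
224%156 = 68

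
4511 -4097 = 414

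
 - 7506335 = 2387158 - 9893493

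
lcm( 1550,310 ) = 1550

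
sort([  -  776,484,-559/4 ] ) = [ - 776, - 559/4, 484 ]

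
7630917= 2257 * 3381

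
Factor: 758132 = 2^2*17^1*11149^1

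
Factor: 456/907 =2^3*3^1*19^1*907^(  -  1)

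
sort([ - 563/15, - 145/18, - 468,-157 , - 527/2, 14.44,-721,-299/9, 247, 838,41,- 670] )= [-721,-670, - 468, - 527/2, - 157, - 563/15, - 299/9, - 145/18, 14.44,41,247,838]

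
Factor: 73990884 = 2^2*3^1*11^1 * 487^1*1151^1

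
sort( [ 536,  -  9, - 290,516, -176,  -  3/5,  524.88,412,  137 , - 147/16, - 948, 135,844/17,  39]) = [ -948,-290,-176, -147/16,-9, - 3/5,  39  ,  844/17,  135,137,  412 , 516,524.88, 536]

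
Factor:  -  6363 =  - 3^2*7^1*101^1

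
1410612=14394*98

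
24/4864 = 3/608 = 0.00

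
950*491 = 466450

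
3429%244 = 13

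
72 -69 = 3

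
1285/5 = 257=257.00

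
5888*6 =35328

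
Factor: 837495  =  3^2*5^1*37^1 * 503^1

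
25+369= 394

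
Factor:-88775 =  - 5^2*53^1 * 67^1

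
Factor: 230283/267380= 2^(-2)*3^4*5^( - 1)*29^( - 1)*461^( - 1 )*2843^1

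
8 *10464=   83712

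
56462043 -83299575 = -26837532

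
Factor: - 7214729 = -41^1*149^1*1181^1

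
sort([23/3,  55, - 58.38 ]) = [-58.38,23/3, 55]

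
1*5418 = 5418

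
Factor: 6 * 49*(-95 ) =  - 27930 = -2^1*3^1*5^1*7^2 * 19^1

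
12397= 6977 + 5420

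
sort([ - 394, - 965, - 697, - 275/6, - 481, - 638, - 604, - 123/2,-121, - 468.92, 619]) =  [-965, - 697, - 638, - 604,  -  481, - 468.92,  -  394, - 121,- 123/2, - 275/6, 619 ]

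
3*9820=29460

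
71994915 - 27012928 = 44981987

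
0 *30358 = 0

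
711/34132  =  711/34132  =  0.02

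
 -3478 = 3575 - 7053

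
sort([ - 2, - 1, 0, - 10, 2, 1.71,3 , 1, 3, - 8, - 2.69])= [-10,-8,-2.69, - 2, - 1,0 , 1, 1.71, 2,  3,3]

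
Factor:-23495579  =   - 1283^1*18313^1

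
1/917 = 1/917 = 0.00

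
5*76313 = 381565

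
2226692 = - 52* ( - 42821)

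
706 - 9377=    - 8671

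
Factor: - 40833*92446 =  - 3774847518 = -  2^1 * 3^2*13^1*17^1 * 349^1*2719^1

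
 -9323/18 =-9323/18 = - 517.94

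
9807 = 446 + 9361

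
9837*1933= 19014921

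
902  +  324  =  1226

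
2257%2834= 2257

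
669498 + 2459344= 3128842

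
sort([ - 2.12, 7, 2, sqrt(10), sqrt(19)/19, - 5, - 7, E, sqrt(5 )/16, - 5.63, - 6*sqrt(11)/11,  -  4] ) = [ - 7, - 5.63, - 5, - 4 ,- 2.12, - 6 * sqrt( 11 ) /11,sqrt( 5 )/16,sqrt(19)/19,2,E, sqrt(10), 7 ] 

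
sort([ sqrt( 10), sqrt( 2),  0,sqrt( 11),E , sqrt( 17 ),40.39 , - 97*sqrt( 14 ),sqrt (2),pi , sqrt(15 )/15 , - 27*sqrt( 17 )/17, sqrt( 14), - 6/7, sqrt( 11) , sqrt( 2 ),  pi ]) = [ - 97 *sqrt(14) ,  -  27 * sqrt( 17) /17, - 6/7, 0, sqrt( 15) /15,  sqrt( 2) , sqrt (2), sqrt( 2 ),E,pi, pi , sqrt ( 10), sqrt(11),sqrt(11 ) , sqrt( 14), sqrt( 17),40.39 ]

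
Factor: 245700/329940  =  5^1*7^1*47^( - 1) = 35/47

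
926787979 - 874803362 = 51984617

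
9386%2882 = 740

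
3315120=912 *3635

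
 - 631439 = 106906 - 738345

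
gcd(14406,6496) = 14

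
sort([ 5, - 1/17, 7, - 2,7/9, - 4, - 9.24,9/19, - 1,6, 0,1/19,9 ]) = [  -  9.24, - 4, - 2, - 1 , - 1/17,0,1/19,9/19, 7/9,  5,  6,7,9 ] 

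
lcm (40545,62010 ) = 1054170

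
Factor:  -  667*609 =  - 406203  =  - 3^1*7^1*23^1*29^2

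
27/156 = 9/52 = 0.17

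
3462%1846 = 1616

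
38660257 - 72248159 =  - 33587902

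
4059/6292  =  369/572  =  0.65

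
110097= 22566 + 87531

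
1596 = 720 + 876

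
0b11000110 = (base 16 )C6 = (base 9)240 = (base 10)198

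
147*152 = 22344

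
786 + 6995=7781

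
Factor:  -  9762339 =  - 3^1*37^2 * 2377^1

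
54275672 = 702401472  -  648125800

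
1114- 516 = 598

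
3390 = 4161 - 771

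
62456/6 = 10409 + 1/3=   10409.33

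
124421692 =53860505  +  70561187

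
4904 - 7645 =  - 2741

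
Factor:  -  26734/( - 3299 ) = 2^1*3299^ ( - 1 )* 13367^1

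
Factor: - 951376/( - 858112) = 59461/53632 = 2^(-7 )*97^1*419^(-1) *613^1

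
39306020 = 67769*580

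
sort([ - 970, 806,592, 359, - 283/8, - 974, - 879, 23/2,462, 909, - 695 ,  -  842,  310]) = [ - 974, - 970,-879, - 842, - 695,-283/8,23/2, 310,359,462,592,806,909]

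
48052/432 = 12013/108 = 111.23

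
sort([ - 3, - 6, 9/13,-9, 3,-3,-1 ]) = [ - 9,-6,  -  3, - 3 ,-1, 9/13,3 ]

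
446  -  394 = 52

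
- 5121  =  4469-9590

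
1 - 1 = 0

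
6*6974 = 41844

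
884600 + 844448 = 1729048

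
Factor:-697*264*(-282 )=2^4*3^2*11^1*17^1* 41^1*47^1 = 51890256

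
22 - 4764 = - 4742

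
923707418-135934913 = 787772505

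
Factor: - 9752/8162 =-92/77 = - 2^2*7^(-1) * 11^( - 1 )  *  23^1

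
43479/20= 43479/20 = 2173.95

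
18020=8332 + 9688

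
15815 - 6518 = 9297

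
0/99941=0=0.00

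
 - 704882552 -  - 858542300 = 153659748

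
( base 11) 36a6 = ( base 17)GC7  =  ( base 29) 5LL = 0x12E3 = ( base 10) 4835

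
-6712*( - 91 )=610792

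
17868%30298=17868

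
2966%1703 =1263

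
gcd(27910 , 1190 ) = 10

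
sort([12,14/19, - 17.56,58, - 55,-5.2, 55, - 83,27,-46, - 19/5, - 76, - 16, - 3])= [ - 83,  -  76, - 55, - 46, - 17.56 , - 16 , - 5.2, - 19/5, - 3  ,  14/19, 12,27,55,  58]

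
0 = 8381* 0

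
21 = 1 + 20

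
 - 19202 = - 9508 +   -  9694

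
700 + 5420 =6120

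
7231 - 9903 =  - 2672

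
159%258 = 159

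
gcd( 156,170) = 2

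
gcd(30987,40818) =3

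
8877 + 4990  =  13867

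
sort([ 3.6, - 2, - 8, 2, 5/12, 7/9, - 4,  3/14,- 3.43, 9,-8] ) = [ - 8, -8, - 4, - 3.43, - 2 , 3/14,5/12,7/9, 2, 3.6, 9] 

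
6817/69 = 6817/69 = 98.80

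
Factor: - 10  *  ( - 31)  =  2^1*5^1*31^1 = 310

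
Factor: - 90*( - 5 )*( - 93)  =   - 41850 = - 2^1*3^3*5^2*31^1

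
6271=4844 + 1427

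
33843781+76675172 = 110518953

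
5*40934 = 204670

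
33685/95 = 6737/19= 354.58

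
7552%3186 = 1180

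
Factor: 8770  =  2^1*5^1 * 877^1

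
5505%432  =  321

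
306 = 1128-822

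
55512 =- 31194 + 86706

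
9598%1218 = 1072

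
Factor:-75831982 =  - 2^1 * 439^1*86369^1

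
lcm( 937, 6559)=6559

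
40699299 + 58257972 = 98957271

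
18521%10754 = 7767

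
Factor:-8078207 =-53^1*152419^1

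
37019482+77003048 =114022530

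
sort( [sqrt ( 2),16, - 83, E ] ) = [- 83 , sqrt( 2 ),E,  16] 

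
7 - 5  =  2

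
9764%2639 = 1847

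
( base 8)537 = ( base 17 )13B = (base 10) 351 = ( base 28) cf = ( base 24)ef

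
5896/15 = 393+1/15 = 393.07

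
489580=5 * 97916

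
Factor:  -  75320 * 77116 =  - 2^5 * 5^1*7^1*13^1  *269^1*1483^1 = - 5808377120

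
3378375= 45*75075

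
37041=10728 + 26313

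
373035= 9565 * 39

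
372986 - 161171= 211815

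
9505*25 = 237625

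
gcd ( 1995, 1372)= 7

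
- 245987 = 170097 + -416084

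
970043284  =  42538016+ 927505268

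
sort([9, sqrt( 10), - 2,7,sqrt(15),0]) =[ - 2, 0,sqrt( 10 ),sqrt(15 ),7 , 9 ] 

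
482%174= 134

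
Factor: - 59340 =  - 2^2*3^1*5^1 *23^1*43^1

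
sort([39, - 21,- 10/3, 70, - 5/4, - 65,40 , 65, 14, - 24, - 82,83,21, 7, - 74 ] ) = [ - 82,-74, - 65, - 24, - 21, - 10/3, - 5/4,7 , 14 , 21, 39,40, 65, 70,83 ]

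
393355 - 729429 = -336074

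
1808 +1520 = 3328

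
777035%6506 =2821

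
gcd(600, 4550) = 50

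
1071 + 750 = 1821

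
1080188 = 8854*122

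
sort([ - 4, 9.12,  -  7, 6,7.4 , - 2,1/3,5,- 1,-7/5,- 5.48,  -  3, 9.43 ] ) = [ - 7, - 5.48 ,  -  4  , - 3, - 2,  -  7/5, - 1,1/3,5 , 6 , 7.4,9.12, 9.43 ] 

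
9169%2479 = 1732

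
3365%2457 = 908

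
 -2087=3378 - 5465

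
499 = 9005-8506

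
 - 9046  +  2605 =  -6441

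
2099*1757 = 3687943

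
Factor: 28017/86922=2^ ( - 1)*283^1*439^( - 1 ) = 283/878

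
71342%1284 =722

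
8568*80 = 685440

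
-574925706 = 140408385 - 715334091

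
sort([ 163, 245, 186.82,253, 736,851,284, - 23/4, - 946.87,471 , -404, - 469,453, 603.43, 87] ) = [ - 946.87, - 469, - 404, - 23/4, 87,  163 , 186.82,245,253,284,453,471,603.43, 736, 851]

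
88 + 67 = 155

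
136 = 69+67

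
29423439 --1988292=31411731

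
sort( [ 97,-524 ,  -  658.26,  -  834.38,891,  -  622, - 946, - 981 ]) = [ - 981,  -  946,-834.38,  -  658.26, - 622, - 524, 97, 891]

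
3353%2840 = 513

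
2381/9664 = 2381/9664=0.25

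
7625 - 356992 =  - 349367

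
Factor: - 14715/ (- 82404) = 2^(-2 )*5^1*7^( - 1)   =  5/28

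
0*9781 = 0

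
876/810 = 1+11/135= 1.08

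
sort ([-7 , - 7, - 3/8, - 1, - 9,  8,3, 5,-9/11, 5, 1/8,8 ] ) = [ - 9, -7, - 7, - 1,- 9/11 , - 3/8, 1/8,  3 , 5, 5, 8, 8]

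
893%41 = 32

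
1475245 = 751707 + 723538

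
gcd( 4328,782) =2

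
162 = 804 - 642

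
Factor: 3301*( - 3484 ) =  - 2^2 *13^1 * 67^1 * 3301^1 =-11500684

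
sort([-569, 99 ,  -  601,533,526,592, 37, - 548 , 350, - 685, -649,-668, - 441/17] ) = [ -685 , -668, - 649,  -  601,-569, - 548, - 441/17,37,  99,350,526, 533, 592 ] 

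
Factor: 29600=2^5*5^2*37^1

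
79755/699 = 114 + 23/233=   114.10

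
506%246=14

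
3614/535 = 6 + 404/535 = 6.76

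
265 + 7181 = 7446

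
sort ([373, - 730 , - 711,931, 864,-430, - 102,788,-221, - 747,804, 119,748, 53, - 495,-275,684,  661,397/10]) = [ - 747,  -  730,-711,-495, - 430 ,-275, - 221, - 102,397/10,53 , 119,373, 661 , 684,748,788,  804, 864, 931] 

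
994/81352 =497/40676 = 0.01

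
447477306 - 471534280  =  -24056974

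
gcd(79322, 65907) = 1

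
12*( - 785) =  - 9420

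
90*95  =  8550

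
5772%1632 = 876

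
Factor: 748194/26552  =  2^( - 2 ) * 3^1 * 3319^( - 1)*124699^1 = 374097/13276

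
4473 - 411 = 4062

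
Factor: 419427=3^2 * 29^1*1607^1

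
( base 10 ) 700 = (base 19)1hg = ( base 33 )L7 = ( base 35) K0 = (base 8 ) 1274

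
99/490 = 99/490 = 0.20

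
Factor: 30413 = 17^1*1789^1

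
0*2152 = 0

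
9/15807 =3/5269 = 0.00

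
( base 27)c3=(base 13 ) 1C2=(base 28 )BJ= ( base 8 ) 507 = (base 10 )327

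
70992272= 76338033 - 5345761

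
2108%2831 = 2108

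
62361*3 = 187083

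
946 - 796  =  150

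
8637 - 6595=2042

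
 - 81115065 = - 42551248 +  - 38563817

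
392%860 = 392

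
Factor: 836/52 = 11^1*13^ ( - 1)*19^1=209/13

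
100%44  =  12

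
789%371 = 47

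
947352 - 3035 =944317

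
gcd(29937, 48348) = 51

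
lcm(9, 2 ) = 18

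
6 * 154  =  924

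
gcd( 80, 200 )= 40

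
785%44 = 37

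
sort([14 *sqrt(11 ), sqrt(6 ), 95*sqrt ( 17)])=[sqrt( 6 ), 14*sqrt(11 ),95*sqrt( 17 ) ]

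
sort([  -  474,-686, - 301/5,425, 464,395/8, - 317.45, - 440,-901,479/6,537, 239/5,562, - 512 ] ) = [ - 901,-686, - 512,  -  474,  -  440, - 317.45,  -  301/5 , 239/5,395/8,479/6, 425,464,537,562]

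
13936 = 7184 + 6752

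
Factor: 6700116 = 2^2*3^1*558343^1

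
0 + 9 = 9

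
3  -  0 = 3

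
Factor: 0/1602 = 0^1 = 0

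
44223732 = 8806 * 5022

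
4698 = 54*87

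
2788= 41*68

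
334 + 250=584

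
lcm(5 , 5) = 5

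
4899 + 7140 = 12039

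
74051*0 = 0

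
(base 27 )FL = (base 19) 138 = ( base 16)1AA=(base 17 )181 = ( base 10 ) 426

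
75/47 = 1 + 28/47 = 1.60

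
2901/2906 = 2901/2906 = 1.00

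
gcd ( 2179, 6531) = 1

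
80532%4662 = 1278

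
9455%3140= 35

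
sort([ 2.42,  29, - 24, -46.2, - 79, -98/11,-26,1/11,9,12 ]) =[ - 79,-46.2, - 26, - 24, - 98/11, 1/11, 2.42, 9, 12, 29]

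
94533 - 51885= 42648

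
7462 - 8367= - 905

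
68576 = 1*68576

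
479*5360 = 2567440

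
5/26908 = 5/26908 =0.00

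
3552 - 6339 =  - 2787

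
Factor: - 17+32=3^1*5^1  =  15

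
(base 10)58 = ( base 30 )1s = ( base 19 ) 31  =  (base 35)1n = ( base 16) 3a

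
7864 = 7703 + 161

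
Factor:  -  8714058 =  - 2^1*3^1*41^1*35423^1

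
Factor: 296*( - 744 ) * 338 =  - 2^7*3^1*13^2*31^1*37^1 = - 74435712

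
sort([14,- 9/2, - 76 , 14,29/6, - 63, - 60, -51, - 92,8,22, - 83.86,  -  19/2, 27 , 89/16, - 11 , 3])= [ - 92,-83.86, - 76, - 63, - 60, -51, - 11, - 19/2, - 9/2,3,  29/6,  89/16,8, 14,  14,22,27]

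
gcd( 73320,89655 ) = 15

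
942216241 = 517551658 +424664583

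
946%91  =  36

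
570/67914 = 95/11319 = 0.01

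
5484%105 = 24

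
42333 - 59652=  - 17319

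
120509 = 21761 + 98748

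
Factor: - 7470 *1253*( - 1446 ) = 13534429860 = 2^2*3^3*5^1*7^1*83^1 * 179^1*241^1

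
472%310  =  162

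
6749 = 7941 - 1192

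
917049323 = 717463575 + 199585748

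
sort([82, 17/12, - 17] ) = [ - 17,17/12, 82 ]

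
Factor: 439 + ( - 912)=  - 473 = - 11^1*43^1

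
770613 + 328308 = 1098921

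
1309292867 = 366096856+943196011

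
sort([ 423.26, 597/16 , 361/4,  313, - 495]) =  [ - 495, 597/16,  361/4, 313, 423.26 ] 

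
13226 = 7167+6059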